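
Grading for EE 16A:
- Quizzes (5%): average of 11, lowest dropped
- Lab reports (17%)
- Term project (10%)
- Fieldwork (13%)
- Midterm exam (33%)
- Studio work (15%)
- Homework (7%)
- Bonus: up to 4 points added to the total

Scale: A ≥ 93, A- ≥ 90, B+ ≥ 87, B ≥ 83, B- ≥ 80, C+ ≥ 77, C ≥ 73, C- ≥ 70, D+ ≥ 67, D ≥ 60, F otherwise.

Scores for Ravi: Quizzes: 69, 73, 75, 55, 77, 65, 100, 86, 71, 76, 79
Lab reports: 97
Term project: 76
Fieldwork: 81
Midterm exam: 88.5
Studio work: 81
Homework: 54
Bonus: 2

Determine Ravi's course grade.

B

Quizzes: drop 55 → average of remaining 10 = 771/10 = 77.1
Weighted total:
  Quizzes 77.1 × 0.05 = 3.855
  Lab reports 97 × 0.17 = 16.49
  Term project 76 × 0.1 = 7.6
  Fieldwork 81 × 0.13 = 10.53
  Midterm exam 88.5 × 0.33 = 29.205
  Studio work 81 × 0.15 = 12.15
  Homework 54 × 0.07 = 3.78
Sum = 83.61
Bonus: 83.61 + 2 = 85.61
85.61 is ≥ 83 and < 87 → B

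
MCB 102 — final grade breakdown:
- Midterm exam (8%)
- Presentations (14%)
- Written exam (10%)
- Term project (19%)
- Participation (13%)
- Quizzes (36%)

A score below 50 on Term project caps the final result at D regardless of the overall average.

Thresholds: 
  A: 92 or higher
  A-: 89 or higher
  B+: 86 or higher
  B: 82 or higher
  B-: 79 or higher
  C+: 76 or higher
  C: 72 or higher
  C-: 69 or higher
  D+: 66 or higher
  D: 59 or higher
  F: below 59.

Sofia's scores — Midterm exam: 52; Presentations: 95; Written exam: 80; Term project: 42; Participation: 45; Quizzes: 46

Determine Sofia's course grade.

Term project score 42 < 50: minimum not met.
Weighted total:
  Midterm exam 52 × 0.08 = 4.16
  Presentations 95 × 0.14 = 13.3
  Written exam 80 × 0.1 = 8
  Term project 42 × 0.19 = 7.98
  Participation 45 × 0.13 = 5.85
  Quizzes 46 × 0.36 = 16.56
Sum = 55.85
55.85 would be F; cap at D applies → F.

F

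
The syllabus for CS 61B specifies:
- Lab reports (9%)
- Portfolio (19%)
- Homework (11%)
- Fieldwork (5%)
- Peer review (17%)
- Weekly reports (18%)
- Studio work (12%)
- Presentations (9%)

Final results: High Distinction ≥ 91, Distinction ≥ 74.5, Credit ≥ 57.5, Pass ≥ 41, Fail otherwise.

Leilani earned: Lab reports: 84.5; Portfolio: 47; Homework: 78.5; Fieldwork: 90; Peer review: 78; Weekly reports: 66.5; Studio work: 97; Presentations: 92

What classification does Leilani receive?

Distinction

Weighted total:
  Lab reports 84.5 × 0.09 = 7.605
  Portfolio 47 × 0.19 = 8.93
  Homework 78.5 × 0.11 = 8.635
  Fieldwork 90 × 0.05 = 4.5
  Peer review 78 × 0.17 = 13.26
  Weekly reports 66.5 × 0.18 = 11.97
  Studio work 97 × 0.12 = 11.64
  Presentations 92 × 0.09 = 8.28
Sum = 74.82
74.82 is ≥ 74.5 and < 91 → Distinction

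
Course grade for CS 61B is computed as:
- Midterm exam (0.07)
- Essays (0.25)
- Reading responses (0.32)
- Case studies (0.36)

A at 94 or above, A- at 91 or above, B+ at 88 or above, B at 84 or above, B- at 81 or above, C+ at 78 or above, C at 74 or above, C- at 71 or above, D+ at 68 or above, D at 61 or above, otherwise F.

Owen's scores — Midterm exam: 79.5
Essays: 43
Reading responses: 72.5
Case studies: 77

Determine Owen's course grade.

Weighted total:
  Midterm exam 79.5 × 0.07 = 5.565
  Essays 43 × 0.25 = 10.75
  Reading responses 72.5 × 0.32 = 23.2
  Case studies 77 × 0.36 = 27.72
Sum = 67.235
67.235 is ≥ 61 and < 68 → D

D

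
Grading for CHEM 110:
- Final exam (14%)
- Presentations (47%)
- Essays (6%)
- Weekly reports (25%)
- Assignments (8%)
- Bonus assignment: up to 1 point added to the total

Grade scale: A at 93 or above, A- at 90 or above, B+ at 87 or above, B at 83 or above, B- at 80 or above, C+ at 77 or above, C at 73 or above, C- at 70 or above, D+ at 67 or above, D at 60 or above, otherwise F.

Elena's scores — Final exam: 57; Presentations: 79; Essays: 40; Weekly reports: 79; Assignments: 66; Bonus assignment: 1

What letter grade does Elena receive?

C

Weighted total:
  Final exam 57 × 0.14 = 7.98
  Presentations 79 × 0.47 = 37.13
  Essays 40 × 0.06 = 2.4
  Weekly reports 79 × 0.25 = 19.75
  Assignments 66 × 0.08 = 5.28
Sum = 72.54
Bonus assignment: 72.54 + 1 = 73.54
73.54 is ≥ 73 and < 77 → C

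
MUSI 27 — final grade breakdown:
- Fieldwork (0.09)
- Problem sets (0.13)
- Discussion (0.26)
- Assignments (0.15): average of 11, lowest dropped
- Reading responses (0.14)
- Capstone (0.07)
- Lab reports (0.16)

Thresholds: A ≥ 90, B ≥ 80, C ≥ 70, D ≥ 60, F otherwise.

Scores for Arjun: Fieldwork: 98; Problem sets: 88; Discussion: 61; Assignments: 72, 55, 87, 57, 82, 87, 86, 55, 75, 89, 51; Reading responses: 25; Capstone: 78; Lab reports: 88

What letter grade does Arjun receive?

C

Assignments: drop 51 → average of remaining 10 = 745/10 = 74.5
Weighted total:
  Fieldwork 98 × 0.09 = 8.82
  Problem sets 88 × 0.13 = 11.44
  Discussion 61 × 0.26 = 15.86
  Assignments 74.5 × 0.15 = 11.175
  Reading responses 25 × 0.14 = 3.5
  Capstone 78 × 0.07 = 5.46
  Lab reports 88 × 0.16 = 14.08
Sum = 70.335
70.335 is ≥ 70 and < 80 → C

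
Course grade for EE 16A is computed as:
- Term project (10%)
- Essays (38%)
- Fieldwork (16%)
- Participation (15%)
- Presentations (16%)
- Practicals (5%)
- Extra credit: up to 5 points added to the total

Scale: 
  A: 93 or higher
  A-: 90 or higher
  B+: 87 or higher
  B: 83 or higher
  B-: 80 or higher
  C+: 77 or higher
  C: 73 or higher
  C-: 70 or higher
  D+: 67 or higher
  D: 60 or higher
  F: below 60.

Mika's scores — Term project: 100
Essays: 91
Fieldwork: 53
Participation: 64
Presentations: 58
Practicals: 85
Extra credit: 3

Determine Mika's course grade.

Weighted total:
  Term project 100 × 0.1 = 10
  Essays 91 × 0.38 = 34.58
  Fieldwork 53 × 0.16 = 8.48
  Participation 64 × 0.15 = 9.6
  Presentations 58 × 0.16 = 9.28
  Practicals 85 × 0.05 = 4.25
Sum = 76.19
Extra credit: 76.19 + 3 = 79.19
79.19 is ≥ 77 and < 80 → C+

C+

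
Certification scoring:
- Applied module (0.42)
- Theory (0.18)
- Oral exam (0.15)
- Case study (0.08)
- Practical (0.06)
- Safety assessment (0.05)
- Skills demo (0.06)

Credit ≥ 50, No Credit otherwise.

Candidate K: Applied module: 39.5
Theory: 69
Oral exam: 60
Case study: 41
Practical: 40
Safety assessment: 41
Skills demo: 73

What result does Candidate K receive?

Weighted total:
  Applied module 39.5 × 0.42 = 16.59
  Theory 69 × 0.18 = 12.42
  Oral exam 60 × 0.15 = 9
  Case study 41 × 0.08 = 3.28
  Practical 40 × 0.06 = 2.4
  Safety assessment 41 × 0.05 = 2.05
  Skills demo 73 × 0.06 = 4.38
Sum = 50.12
50.12 ≥ 50 → Credit

Credit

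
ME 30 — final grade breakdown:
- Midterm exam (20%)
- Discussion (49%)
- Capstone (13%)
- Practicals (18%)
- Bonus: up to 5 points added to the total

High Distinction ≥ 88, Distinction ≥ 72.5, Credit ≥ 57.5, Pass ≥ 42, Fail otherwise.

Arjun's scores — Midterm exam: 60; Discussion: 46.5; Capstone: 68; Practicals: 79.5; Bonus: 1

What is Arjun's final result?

Credit

Weighted total:
  Midterm exam 60 × 0.2 = 12
  Discussion 46.5 × 0.49 = 22.785
  Capstone 68 × 0.13 = 8.84
  Practicals 79.5 × 0.18 = 14.31
Sum = 57.935
Bonus: 57.935 + 1 = 58.935
58.935 is ≥ 57.5 and < 72.5 → Credit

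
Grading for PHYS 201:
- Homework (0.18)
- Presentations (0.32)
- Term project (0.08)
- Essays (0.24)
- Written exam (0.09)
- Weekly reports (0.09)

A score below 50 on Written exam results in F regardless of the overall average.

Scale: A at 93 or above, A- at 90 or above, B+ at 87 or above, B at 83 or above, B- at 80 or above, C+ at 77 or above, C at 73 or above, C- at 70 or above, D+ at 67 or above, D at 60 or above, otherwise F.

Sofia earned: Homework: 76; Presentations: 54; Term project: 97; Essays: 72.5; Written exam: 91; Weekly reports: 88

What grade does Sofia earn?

C-

Written exam score 91 ≥ 50: minimum met.
Weighted total:
  Homework 76 × 0.18 = 13.68
  Presentations 54 × 0.32 = 17.28
  Term project 97 × 0.08 = 7.76
  Essays 72.5 × 0.24 = 17.4
  Written exam 91 × 0.09 = 8.19
  Weekly reports 88 × 0.09 = 7.92
Sum = 72.23
72.23 is ≥ 70 and < 73 → C-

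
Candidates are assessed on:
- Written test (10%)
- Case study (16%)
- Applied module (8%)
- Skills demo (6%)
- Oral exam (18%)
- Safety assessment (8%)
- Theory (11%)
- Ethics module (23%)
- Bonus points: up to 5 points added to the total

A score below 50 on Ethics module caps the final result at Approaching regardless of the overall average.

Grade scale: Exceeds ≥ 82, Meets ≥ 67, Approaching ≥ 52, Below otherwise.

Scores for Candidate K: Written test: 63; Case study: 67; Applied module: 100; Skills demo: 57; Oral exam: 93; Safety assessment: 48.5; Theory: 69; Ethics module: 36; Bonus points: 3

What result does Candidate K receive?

Approaching

Ethics module score 36 < 50: minimum not met.
Weighted total:
  Written test 63 × 0.1 = 6.3
  Case study 67 × 0.16 = 10.72
  Applied module 100 × 0.08 = 8
  Skills demo 57 × 0.06 = 3.42
  Oral exam 93 × 0.18 = 16.74
  Safety assessment 48.5 × 0.08 = 3.88
  Theory 69 × 0.11 = 7.59
  Ethics module 36 × 0.23 = 8.28
Sum = 64.93
Bonus points: 64.93 + 3 = 67.93
67.93 would be Meets; cap at Approaching applies → Approaching.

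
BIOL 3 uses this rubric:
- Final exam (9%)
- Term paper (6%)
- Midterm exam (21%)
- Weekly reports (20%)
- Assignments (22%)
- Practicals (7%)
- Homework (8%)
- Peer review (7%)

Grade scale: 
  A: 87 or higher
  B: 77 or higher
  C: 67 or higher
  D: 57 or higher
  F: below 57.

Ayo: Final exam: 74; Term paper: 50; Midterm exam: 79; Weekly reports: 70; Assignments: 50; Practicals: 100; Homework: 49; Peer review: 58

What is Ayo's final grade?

Weighted total:
  Final exam 74 × 0.09 = 6.66
  Term paper 50 × 0.06 = 3
  Midterm exam 79 × 0.21 = 16.59
  Weekly reports 70 × 0.2 = 14
  Assignments 50 × 0.22 = 11
  Practicals 100 × 0.07 = 7
  Homework 49 × 0.08 = 3.92
  Peer review 58 × 0.07 = 4.06
Sum = 66.23
66.23 is ≥ 57 and < 67 → D

D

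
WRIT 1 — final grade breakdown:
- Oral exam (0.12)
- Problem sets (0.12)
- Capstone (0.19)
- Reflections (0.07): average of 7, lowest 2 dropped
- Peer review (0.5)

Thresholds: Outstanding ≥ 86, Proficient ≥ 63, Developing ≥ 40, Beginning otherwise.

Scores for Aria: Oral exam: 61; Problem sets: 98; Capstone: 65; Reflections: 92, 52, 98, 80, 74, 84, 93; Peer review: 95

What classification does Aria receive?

Proficient

Reflections: drop 52, 74 → average of remaining 5 = 447/5 = 89.4
Weighted total:
  Oral exam 61 × 0.12 = 7.32
  Problem sets 98 × 0.12 = 11.76
  Capstone 65 × 0.19 = 12.35
  Reflections 89.4 × 0.07 = 6.258
  Peer review 95 × 0.5 = 47.5
Sum = 85.188
85.188 is ≥ 63 and < 86 → Proficient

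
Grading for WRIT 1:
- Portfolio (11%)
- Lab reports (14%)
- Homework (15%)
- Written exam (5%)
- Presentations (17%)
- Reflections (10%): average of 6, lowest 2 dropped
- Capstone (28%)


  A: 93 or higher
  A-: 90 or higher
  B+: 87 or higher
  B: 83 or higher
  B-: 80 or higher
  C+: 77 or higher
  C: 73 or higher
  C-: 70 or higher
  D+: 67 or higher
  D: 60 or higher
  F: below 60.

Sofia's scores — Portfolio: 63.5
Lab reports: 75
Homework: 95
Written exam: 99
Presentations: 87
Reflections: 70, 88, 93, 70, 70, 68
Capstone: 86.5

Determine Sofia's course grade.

Reflections: drop 68, 70 → average of remaining 4 = 321/4 = 80.25
Weighted total:
  Portfolio 63.5 × 0.11 = 6.985
  Lab reports 75 × 0.14 = 10.5
  Homework 95 × 0.15 = 14.25
  Written exam 99 × 0.05 = 4.95
  Presentations 87 × 0.17 = 14.79
  Reflections 80.25 × 0.1 = 8.025
  Capstone 86.5 × 0.28 = 24.22
Sum = 83.72
83.72 is ≥ 83 and < 87 → B

B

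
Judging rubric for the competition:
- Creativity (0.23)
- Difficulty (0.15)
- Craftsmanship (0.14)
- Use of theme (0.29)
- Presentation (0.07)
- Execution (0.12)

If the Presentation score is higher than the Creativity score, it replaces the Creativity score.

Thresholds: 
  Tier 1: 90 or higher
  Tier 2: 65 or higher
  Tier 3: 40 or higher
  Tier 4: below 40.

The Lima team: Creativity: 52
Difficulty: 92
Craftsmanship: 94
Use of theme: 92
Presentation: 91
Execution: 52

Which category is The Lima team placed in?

Tier 2

Presentation (91) > Creativity (52), so Creativity counts as 91.
Weighted total:
  Creativity 91 × 0.23 = 20.93
  Difficulty 92 × 0.15 = 13.8
  Craftsmanship 94 × 0.14 = 13.16
  Use of theme 92 × 0.29 = 26.68
  Presentation 91 × 0.07 = 6.37
  Execution 52 × 0.12 = 6.24
Sum = 87.18
87.18 is ≥ 65 and < 90 → Tier 2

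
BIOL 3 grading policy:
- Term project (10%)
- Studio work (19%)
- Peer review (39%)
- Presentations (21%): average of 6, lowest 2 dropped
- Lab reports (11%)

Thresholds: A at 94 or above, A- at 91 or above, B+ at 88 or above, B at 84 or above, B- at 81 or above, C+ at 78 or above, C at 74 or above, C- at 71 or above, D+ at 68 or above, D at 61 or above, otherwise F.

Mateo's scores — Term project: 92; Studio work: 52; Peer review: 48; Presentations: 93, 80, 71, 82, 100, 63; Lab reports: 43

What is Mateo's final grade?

Presentations: drop 63, 71 → average of remaining 4 = 355/4 = 88.75
Weighted total:
  Term project 92 × 0.1 = 9.2
  Studio work 52 × 0.19 = 9.88
  Peer review 48 × 0.39 = 18.72
  Presentations 88.75 × 0.21 = 18.6375
  Lab reports 43 × 0.11 = 4.73
Sum = 61.1675
61.1675 is ≥ 61 and < 68 → D

D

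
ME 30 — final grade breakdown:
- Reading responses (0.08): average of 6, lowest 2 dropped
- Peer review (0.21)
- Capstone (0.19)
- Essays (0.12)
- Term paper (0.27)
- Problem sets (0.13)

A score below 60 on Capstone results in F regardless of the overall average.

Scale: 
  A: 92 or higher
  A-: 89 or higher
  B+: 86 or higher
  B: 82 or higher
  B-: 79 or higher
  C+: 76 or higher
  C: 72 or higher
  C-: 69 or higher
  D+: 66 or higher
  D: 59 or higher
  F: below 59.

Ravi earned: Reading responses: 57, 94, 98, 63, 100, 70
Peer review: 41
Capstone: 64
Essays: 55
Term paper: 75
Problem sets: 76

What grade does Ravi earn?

D

Reading responses: drop 57, 63 → average of remaining 4 = 362/4 = 90.5
Capstone score 64 ≥ 60: minimum met.
Weighted total:
  Reading responses 90.5 × 0.08 = 7.24
  Peer review 41 × 0.21 = 8.61
  Capstone 64 × 0.19 = 12.16
  Essays 55 × 0.12 = 6.6
  Term paper 75 × 0.27 = 20.25
  Problem sets 76 × 0.13 = 9.88
Sum = 64.74
64.74 is ≥ 59 and < 66 → D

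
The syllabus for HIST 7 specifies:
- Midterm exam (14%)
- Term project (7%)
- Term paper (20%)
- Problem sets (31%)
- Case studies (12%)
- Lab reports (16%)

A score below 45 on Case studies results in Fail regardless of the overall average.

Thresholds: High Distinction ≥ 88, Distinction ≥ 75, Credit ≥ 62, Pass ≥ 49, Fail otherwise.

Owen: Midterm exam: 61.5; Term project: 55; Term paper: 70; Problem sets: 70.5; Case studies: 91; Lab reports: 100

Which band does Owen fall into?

Case studies score 91 ≥ 45: minimum met.
Weighted total:
  Midterm exam 61.5 × 0.14 = 8.61
  Term project 55 × 0.07 = 3.85
  Term paper 70 × 0.2 = 14
  Problem sets 70.5 × 0.31 = 21.855
  Case studies 91 × 0.12 = 10.92
  Lab reports 100 × 0.16 = 16
Sum = 75.235
75.235 is ≥ 75 and < 88 → Distinction

Distinction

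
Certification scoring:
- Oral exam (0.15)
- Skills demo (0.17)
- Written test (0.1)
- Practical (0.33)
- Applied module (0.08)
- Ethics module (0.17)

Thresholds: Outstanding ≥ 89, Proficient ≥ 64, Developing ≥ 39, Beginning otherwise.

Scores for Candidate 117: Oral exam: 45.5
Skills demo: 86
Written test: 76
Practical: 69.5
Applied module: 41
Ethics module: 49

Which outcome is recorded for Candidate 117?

Weighted total:
  Oral exam 45.5 × 0.15 = 6.825
  Skills demo 86 × 0.17 = 14.62
  Written test 76 × 0.1 = 7.6
  Practical 69.5 × 0.33 = 22.935
  Applied module 41 × 0.08 = 3.28
  Ethics module 49 × 0.17 = 8.33
Sum = 63.59
63.59 is ≥ 39 and < 64 → Developing

Developing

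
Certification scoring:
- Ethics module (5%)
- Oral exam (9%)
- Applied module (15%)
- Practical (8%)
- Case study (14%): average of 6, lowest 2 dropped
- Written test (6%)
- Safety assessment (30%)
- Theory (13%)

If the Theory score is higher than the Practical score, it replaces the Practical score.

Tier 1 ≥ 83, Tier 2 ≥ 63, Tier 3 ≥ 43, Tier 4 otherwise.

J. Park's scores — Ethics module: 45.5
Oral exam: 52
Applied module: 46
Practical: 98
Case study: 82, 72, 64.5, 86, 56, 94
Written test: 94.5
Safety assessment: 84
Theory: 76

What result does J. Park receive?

Case study: drop 56, 64.5 → average of remaining 4 = 334/4 = 83.5
Theory (76) ≤ Practical (98), so Practical stays at 98.
Weighted total:
  Ethics module 45.5 × 0.05 = 2.275
  Oral exam 52 × 0.09 = 4.68
  Applied module 46 × 0.15 = 6.9
  Practical 98 × 0.08 = 7.84
  Case study 83.5 × 0.14 = 11.69
  Written test 94.5 × 0.06 = 5.67
  Safety assessment 84 × 0.3 = 25.2
  Theory 76 × 0.13 = 9.88
Sum = 74.135
74.135 is ≥ 63 and < 83 → Tier 2

Tier 2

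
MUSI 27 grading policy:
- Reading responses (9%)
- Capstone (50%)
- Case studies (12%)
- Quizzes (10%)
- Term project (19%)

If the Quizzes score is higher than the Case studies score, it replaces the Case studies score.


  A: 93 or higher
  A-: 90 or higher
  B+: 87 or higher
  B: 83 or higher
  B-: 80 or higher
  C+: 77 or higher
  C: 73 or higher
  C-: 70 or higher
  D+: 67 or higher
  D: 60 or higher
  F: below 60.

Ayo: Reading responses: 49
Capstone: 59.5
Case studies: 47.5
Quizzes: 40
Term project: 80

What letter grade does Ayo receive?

F

Quizzes (40) ≤ Case studies (47.5), so Case studies stays at 47.5.
Weighted total:
  Reading responses 49 × 0.09 = 4.41
  Capstone 59.5 × 0.5 = 29.75
  Case studies 47.5 × 0.12 = 5.7
  Quizzes 40 × 0.1 = 4
  Term project 80 × 0.19 = 15.2
Sum = 59.06
59.06 < 60 → F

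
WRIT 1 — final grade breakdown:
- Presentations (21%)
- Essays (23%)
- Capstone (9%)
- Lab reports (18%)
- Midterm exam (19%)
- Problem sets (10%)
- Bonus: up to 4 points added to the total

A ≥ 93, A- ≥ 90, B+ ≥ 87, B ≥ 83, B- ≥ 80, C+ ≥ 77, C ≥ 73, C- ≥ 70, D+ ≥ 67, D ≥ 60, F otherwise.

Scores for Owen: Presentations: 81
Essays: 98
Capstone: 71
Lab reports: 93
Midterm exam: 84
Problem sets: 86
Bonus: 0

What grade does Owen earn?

Weighted total:
  Presentations 81 × 0.21 = 17.01
  Essays 98 × 0.23 = 22.54
  Capstone 71 × 0.09 = 6.39
  Lab reports 93 × 0.18 = 16.74
  Midterm exam 84 × 0.19 = 15.96
  Problem sets 86 × 0.1 = 8.6
Sum = 87.24
Bonus: 87.24 + 0 = 87.24
87.24 is ≥ 87 and < 90 → B+

B+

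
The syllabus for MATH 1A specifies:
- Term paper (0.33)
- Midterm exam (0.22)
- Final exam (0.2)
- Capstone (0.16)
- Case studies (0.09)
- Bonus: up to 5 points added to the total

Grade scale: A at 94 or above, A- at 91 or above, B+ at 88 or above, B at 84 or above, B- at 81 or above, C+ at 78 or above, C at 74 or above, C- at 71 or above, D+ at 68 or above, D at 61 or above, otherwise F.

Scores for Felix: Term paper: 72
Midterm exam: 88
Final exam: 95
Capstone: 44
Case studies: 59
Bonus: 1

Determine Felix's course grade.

Weighted total:
  Term paper 72 × 0.33 = 23.76
  Midterm exam 88 × 0.22 = 19.36
  Final exam 95 × 0.2 = 19
  Capstone 44 × 0.16 = 7.04
  Case studies 59 × 0.09 = 5.31
Sum = 74.47
Bonus: 74.47 + 1 = 75.47
75.47 is ≥ 74 and < 78 → C

C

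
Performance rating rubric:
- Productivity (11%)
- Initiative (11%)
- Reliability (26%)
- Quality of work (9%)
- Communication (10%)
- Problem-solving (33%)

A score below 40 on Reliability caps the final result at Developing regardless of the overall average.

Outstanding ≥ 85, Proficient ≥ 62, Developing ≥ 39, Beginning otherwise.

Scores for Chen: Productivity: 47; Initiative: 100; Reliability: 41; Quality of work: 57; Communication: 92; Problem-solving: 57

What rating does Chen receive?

Reliability score 41 ≥ 40: minimum met.
Weighted total:
  Productivity 47 × 0.11 = 5.17
  Initiative 100 × 0.11 = 11
  Reliability 41 × 0.26 = 10.66
  Quality of work 57 × 0.09 = 5.13
  Communication 92 × 0.1 = 9.2
  Problem-solving 57 × 0.33 = 18.81
Sum = 59.97
59.97 is ≥ 39 and < 62 → Developing

Developing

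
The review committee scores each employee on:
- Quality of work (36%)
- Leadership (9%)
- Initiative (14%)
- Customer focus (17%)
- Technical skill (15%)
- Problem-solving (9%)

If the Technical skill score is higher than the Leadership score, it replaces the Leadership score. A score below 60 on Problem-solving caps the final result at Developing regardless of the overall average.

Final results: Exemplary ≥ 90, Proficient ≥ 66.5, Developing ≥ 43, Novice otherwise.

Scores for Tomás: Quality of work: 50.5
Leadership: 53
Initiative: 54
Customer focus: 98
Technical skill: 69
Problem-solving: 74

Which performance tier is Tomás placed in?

Developing

Technical skill (69) > Leadership (53), so Leadership counts as 69.
Problem-solving score 74 ≥ 60: minimum met.
Weighted total:
  Quality of work 50.5 × 0.36 = 18.18
  Leadership 69 × 0.09 = 6.21
  Initiative 54 × 0.14 = 7.56
  Customer focus 98 × 0.17 = 16.66
  Technical skill 69 × 0.15 = 10.35
  Problem-solving 74 × 0.09 = 6.66
Sum = 65.62
65.62 is ≥ 43 and < 66.5 → Developing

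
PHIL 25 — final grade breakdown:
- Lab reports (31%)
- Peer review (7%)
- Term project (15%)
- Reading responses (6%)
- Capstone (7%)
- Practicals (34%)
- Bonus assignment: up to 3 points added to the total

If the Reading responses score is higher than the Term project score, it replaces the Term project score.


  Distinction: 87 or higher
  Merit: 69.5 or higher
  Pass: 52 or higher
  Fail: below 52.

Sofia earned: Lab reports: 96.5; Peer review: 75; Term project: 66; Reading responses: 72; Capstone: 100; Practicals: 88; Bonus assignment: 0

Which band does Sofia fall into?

Reading responses (72) > Term project (66), so Term project counts as 72.
Weighted total:
  Lab reports 96.5 × 0.31 = 29.915
  Peer review 75 × 0.07 = 5.25
  Term project 72 × 0.15 = 10.8
  Reading responses 72 × 0.06 = 4.32
  Capstone 100 × 0.07 = 7
  Practicals 88 × 0.34 = 29.92
Sum = 87.205
Bonus assignment: 87.205 + 0 = 87.205
87.205 ≥ 87 → Distinction

Distinction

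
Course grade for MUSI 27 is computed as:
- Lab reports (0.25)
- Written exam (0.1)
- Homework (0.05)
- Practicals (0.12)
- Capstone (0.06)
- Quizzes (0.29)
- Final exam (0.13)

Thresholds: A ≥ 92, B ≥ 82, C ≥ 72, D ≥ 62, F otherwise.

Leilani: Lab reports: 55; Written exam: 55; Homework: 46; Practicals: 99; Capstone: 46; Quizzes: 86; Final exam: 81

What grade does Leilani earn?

D

Weighted total:
  Lab reports 55 × 0.25 = 13.75
  Written exam 55 × 0.1 = 5.5
  Homework 46 × 0.05 = 2.3
  Practicals 99 × 0.12 = 11.88
  Capstone 46 × 0.06 = 2.76
  Quizzes 86 × 0.29 = 24.94
  Final exam 81 × 0.13 = 10.53
Sum = 71.66
71.66 is ≥ 62 and < 72 → D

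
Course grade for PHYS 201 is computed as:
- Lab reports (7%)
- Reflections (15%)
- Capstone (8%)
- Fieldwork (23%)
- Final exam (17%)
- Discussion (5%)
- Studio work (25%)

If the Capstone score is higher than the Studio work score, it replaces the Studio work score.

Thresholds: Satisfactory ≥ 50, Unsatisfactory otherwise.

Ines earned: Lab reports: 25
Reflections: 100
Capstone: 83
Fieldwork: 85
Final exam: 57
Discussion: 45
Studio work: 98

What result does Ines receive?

Capstone (83) ≤ Studio work (98), so Studio work stays at 98.
Weighted total:
  Lab reports 25 × 0.07 = 1.75
  Reflections 100 × 0.15 = 15
  Capstone 83 × 0.08 = 6.64
  Fieldwork 85 × 0.23 = 19.55
  Final exam 57 × 0.17 = 9.69
  Discussion 45 × 0.05 = 2.25
  Studio work 98 × 0.25 = 24.5
Sum = 79.38
79.38 ≥ 50 → Satisfactory

Satisfactory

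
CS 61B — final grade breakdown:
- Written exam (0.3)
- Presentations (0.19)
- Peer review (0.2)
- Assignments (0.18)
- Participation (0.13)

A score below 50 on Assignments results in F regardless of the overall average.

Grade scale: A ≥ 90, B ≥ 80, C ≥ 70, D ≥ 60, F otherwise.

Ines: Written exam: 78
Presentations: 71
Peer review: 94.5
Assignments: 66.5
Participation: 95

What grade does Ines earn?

Assignments score 66.5 ≥ 50: minimum met.
Weighted total:
  Written exam 78 × 0.3 = 23.4
  Presentations 71 × 0.19 = 13.49
  Peer review 94.5 × 0.2 = 18.9
  Assignments 66.5 × 0.18 = 11.97
  Participation 95 × 0.13 = 12.35
Sum = 80.11
80.11 is ≥ 80 and < 90 → B

B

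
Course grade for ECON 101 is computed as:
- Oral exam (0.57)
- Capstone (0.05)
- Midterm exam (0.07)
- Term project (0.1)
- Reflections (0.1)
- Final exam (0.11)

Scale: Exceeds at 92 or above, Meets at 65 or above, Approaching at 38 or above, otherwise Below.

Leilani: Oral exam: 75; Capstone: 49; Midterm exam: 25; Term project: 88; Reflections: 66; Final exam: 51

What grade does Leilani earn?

Weighted total:
  Oral exam 75 × 0.57 = 42.75
  Capstone 49 × 0.05 = 2.45
  Midterm exam 25 × 0.07 = 1.75
  Term project 88 × 0.1 = 8.8
  Reflections 66 × 0.1 = 6.6
  Final exam 51 × 0.11 = 5.61
Sum = 67.96
67.96 is ≥ 65 and < 92 → Meets

Meets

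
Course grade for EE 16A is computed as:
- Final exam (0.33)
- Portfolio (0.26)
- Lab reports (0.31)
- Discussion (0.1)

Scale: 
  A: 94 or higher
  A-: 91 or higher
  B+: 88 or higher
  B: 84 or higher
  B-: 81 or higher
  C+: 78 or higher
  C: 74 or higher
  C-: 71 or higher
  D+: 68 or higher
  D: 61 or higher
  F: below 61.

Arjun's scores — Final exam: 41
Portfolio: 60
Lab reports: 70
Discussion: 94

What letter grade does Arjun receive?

F

Weighted total:
  Final exam 41 × 0.33 = 13.53
  Portfolio 60 × 0.26 = 15.6
  Lab reports 70 × 0.31 = 21.7
  Discussion 94 × 0.1 = 9.4
Sum = 60.23
60.23 < 61 → F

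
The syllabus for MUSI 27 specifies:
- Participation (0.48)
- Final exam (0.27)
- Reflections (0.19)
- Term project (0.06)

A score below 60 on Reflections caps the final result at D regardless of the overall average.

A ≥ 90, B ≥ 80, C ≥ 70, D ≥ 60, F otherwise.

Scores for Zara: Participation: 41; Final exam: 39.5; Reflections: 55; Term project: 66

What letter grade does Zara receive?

Reflections score 55 < 60: minimum not met.
Weighted total:
  Participation 41 × 0.48 = 19.68
  Final exam 39.5 × 0.27 = 10.665
  Reflections 55 × 0.19 = 10.45
  Term project 66 × 0.06 = 3.96
Sum = 44.755
44.755 would be F; cap at D applies → F.

F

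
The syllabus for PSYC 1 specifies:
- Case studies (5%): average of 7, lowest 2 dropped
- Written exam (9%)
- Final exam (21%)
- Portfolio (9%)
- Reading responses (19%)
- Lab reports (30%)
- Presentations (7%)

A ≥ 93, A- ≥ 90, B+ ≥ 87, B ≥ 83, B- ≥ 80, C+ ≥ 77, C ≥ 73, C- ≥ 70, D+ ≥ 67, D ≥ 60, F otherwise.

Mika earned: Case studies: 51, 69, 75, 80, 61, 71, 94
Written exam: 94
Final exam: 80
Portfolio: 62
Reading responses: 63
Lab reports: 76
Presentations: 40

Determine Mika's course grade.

C-

Case studies: drop 51, 61 → average of remaining 5 = 389/5 = 77.8
Weighted total:
  Case studies 77.8 × 0.05 = 3.89
  Written exam 94 × 0.09 = 8.46
  Final exam 80 × 0.21 = 16.8
  Portfolio 62 × 0.09 = 5.58
  Reading responses 63 × 0.19 = 11.97
  Lab reports 76 × 0.3 = 22.8
  Presentations 40 × 0.07 = 2.8
Sum = 72.3
72.3 is ≥ 70 and < 73 → C-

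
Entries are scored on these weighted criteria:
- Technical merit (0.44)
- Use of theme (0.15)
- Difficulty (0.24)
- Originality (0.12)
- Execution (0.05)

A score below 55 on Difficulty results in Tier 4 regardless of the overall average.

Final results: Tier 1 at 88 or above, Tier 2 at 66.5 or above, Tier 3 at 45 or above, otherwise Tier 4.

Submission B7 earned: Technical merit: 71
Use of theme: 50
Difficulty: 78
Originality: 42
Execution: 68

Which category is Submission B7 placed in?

Difficulty score 78 ≥ 55: minimum met.
Weighted total:
  Technical merit 71 × 0.44 = 31.24
  Use of theme 50 × 0.15 = 7.5
  Difficulty 78 × 0.24 = 18.72
  Originality 42 × 0.12 = 5.04
  Execution 68 × 0.05 = 3.4
Sum = 65.9
65.9 is ≥ 45 and < 66.5 → Tier 3

Tier 3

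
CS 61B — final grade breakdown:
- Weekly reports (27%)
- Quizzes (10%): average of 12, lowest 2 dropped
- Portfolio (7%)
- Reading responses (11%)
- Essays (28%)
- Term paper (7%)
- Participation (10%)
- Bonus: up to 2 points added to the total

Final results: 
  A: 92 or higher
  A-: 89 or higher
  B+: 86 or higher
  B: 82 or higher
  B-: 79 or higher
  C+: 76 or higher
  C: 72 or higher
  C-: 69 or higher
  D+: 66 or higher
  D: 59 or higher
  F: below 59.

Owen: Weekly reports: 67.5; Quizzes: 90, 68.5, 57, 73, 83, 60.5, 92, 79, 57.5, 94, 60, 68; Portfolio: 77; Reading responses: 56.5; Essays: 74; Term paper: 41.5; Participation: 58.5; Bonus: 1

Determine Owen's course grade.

Quizzes: drop 57, 57.5 → average of remaining 10 = 768/10 = 76.8
Weighted total:
  Weekly reports 67.5 × 0.27 = 18.225
  Quizzes 76.8 × 0.1 = 7.68
  Portfolio 77 × 0.07 = 5.39
  Reading responses 56.5 × 0.11 = 6.215
  Essays 74 × 0.28 = 20.72
  Term paper 41.5 × 0.07 = 2.905
  Participation 58.5 × 0.1 = 5.85
Sum = 66.985
Bonus: 66.985 + 1 = 67.985
67.985 is ≥ 66 and < 69 → D+

D+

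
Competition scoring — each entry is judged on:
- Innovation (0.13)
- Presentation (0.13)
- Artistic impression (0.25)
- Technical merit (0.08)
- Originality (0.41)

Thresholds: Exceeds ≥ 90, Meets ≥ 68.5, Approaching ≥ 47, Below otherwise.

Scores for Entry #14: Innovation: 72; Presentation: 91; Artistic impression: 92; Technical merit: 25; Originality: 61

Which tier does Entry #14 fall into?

Weighted total:
  Innovation 72 × 0.13 = 9.36
  Presentation 91 × 0.13 = 11.83
  Artistic impression 92 × 0.25 = 23
  Technical merit 25 × 0.08 = 2
  Originality 61 × 0.41 = 25.01
Sum = 71.2
71.2 is ≥ 68.5 and < 90 → Meets

Meets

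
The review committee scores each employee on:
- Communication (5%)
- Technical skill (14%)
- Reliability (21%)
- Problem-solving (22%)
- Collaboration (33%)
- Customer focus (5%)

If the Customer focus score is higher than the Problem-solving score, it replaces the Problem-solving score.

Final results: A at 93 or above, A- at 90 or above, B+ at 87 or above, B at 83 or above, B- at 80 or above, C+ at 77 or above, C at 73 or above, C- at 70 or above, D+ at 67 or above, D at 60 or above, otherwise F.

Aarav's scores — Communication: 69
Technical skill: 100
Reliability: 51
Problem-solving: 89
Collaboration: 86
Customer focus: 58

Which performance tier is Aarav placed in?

C+

Customer focus (58) ≤ Problem-solving (89), so Problem-solving stays at 89.
Weighted total:
  Communication 69 × 0.05 = 3.45
  Technical skill 100 × 0.14 = 14
  Reliability 51 × 0.21 = 10.71
  Problem-solving 89 × 0.22 = 19.58
  Collaboration 86 × 0.33 = 28.38
  Customer focus 58 × 0.05 = 2.9
Sum = 79.02
79.02 is ≥ 77 and < 80 → C+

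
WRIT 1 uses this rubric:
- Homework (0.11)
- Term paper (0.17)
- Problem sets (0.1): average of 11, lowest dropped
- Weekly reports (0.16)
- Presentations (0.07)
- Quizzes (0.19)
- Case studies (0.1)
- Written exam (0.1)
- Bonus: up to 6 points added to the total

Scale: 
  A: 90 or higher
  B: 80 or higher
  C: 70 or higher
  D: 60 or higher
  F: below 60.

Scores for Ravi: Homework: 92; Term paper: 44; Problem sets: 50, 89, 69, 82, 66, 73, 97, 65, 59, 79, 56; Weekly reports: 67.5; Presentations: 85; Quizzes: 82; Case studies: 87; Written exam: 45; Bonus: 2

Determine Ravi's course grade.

Problem sets: drop 50 → average of remaining 10 = 735/10 = 73.5
Weighted total:
  Homework 92 × 0.11 = 10.12
  Term paper 44 × 0.17 = 7.48
  Problem sets 73.5 × 0.1 = 7.35
  Weekly reports 67.5 × 0.16 = 10.8
  Presentations 85 × 0.07 = 5.95
  Quizzes 82 × 0.19 = 15.58
  Case studies 87 × 0.1 = 8.7
  Written exam 45 × 0.1 = 4.5
Sum = 70.48
Bonus: 70.48 + 2 = 72.48
72.48 is ≥ 70 and < 80 → C

C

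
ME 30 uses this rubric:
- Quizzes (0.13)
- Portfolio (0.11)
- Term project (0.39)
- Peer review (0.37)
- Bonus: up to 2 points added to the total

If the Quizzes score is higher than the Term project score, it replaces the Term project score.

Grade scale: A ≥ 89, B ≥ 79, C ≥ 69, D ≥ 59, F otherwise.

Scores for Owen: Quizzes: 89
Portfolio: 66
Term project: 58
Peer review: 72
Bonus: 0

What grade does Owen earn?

B

Quizzes (89) > Term project (58), so Term project counts as 89.
Weighted total:
  Quizzes 89 × 0.13 = 11.57
  Portfolio 66 × 0.11 = 7.26
  Term project 89 × 0.39 = 34.71
  Peer review 72 × 0.37 = 26.64
Sum = 80.18
Bonus: 80.18 + 0 = 80.18
80.18 is ≥ 79 and < 89 → B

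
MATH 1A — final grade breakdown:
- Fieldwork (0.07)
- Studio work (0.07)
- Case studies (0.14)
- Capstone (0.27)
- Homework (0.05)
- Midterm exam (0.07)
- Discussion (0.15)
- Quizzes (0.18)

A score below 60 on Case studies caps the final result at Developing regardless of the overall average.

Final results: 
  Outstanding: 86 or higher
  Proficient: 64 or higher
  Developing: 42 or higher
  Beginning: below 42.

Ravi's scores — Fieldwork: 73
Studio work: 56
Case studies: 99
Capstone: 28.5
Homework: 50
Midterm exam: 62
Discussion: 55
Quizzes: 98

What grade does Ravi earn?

Case studies score 99 ≥ 60: minimum met.
Weighted total:
  Fieldwork 73 × 0.07 = 5.11
  Studio work 56 × 0.07 = 3.92
  Case studies 99 × 0.14 = 13.86
  Capstone 28.5 × 0.27 = 7.695
  Homework 50 × 0.05 = 2.5
  Midterm exam 62 × 0.07 = 4.34
  Discussion 55 × 0.15 = 8.25
  Quizzes 98 × 0.18 = 17.64
Sum = 63.315
63.315 is ≥ 42 and < 64 → Developing

Developing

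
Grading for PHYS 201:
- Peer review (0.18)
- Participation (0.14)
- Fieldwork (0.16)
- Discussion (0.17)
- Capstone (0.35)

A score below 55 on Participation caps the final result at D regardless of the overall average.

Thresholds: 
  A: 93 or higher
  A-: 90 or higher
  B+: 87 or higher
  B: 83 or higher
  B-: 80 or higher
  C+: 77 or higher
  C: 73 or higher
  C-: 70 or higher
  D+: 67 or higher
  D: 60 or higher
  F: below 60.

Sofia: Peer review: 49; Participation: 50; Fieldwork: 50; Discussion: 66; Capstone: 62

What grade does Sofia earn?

F

Participation score 50 < 55: minimum not met.
Weighted total:
  Peer review 49 × 0.18 = 8.82
  Participation 50 × 0.14 = 7
  Fieldwork 50 × 0.16 = 8
  Discussion 66 × 0.17 = 11.22
  Capstone 62 × 0.35 = 21.7
Sum = 56.74
56.74 would be F; cap at D applies → F.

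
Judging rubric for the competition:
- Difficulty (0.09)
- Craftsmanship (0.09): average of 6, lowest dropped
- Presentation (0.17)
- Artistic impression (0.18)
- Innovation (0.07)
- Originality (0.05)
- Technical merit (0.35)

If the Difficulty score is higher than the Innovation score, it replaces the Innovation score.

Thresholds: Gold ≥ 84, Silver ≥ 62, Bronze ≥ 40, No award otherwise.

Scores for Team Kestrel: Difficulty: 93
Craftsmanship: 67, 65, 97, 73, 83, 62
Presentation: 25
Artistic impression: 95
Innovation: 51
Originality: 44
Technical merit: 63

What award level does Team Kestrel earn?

Craftsmanship: drop 62 → average of remaining 5 = 385/5 = 77
Difficulty (93) > Innovation (51), so Innovation counts as 93.
Weighted total:
  Difficulty 93 × 0.09 = 8.37
  Craftsmanship 77 × 0.09 = 6.93
  Presentation 25 × 0.17 = 4.25
  Artistic impression 95 × 0.18 = 17.1
  Innovation 93 × 0.07 = 6.51
  Originality 44 × 0.05 = 2.2
  Technical merit 63 × 0.35 = 22.05
Sum = 67.41
67.41 is ≥ 62 and < 84 → Silver

Silver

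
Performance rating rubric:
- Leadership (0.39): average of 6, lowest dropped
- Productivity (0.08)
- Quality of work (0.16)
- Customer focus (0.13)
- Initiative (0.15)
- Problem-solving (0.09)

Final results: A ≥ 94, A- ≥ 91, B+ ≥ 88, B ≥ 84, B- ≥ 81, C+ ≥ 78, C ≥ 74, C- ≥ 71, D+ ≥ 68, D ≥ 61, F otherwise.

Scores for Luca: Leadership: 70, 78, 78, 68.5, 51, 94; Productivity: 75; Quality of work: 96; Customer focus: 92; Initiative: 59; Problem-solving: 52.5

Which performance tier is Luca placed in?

C

Leadership: drop 51 → average of remaining 5 = 388.5/5 = 77.7
Weighted total:
  Leadership 77.7 × 0.39 = 30.303
  Productivity 75 × 0.08 = 6
  Quality of work 96 × 0.16 = 15.36
  Customer focus 92 × 0.13 = 11.96
  Initiative 59 × 0.15 = 8.85
  Problem-solving 52.5 × 0.09 = 4.725
Sum = 77.198
77.198 is ≥ 74 and < 78 → C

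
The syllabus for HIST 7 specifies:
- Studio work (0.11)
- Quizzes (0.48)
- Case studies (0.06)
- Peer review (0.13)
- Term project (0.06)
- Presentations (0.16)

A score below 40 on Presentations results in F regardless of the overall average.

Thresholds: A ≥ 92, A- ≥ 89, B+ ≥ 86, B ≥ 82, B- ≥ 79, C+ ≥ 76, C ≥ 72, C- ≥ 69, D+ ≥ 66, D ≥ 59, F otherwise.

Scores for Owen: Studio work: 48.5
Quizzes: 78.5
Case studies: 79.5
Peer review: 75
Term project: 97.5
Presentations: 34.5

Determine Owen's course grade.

F

Presentations score 34.5 < 40: minimum not met.
Weighted total:
  Studio work 48.5 × 0.11 = 5.335
  Quizzes 78.5 × 0.48 = 37.68
  Case studies 79.5 × 0.06 = 4.77
  Peer review 75 × 0.13 = 9.75
  Term project 97.5 × 0.06 = 5.85
  Presentations 34.5 × 0.16 = 5.52
Sum = 68.905
Because the Presentations minimum was not met, the result is F.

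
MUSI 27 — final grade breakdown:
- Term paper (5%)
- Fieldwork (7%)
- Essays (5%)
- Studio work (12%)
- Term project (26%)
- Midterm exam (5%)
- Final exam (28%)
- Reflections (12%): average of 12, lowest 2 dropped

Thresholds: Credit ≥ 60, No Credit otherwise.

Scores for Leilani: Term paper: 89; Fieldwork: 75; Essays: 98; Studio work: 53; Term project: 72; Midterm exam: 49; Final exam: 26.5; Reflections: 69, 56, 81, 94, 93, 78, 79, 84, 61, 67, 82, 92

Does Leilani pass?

No Credit

Reflections: drop 56, 61 → average of remaining 10 = 819/10 = 81.9
Weighted total:
  Term paper 89 × 0.05 = 4.45
  Fieldwork 75 × 0.07 = 5.25
  Essays 98 × 0.05 = 4.9
  Studio work 53 × 0.12 = 6.36
  Term project 72 × 0.26 = 18.72
  Midterm exam 49 × 0.05 = 2.45
  Final exam 26.5 × 0.28 = 7.42
  Reflections 81.9 × 0.12 = 9.828
Sum = 59.378
59.378 < 60 → No Credit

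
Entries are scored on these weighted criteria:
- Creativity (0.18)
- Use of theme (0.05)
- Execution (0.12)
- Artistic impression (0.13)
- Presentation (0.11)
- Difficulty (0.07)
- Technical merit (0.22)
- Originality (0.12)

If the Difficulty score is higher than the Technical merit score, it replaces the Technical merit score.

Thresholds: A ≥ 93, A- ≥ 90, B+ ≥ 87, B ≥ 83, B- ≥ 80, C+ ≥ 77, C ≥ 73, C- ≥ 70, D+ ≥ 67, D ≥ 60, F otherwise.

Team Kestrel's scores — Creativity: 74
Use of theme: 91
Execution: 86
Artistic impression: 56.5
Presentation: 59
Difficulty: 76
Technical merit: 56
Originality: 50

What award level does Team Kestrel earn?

Difficulty (76) > Technical merit (56), so Technical merit counts as 76.
Weighted total:
  Creativity 74 × 0.18 = 13.32
  Use of theme 91 × 0.05 = 4.55
  Execution 86 × 0.12 = 10.32
  Artistic impression 56.5 × 0.13 = 7.345
  Presentation 59 × 0.11 = 6.49
  Difficulty 76 × 0.07 = 5.32
  Technical merit 76 × 0.22 = 16.72
  Originality 50 × 0.12 = 6
Sum = 70.065
70.065 is ≥ 70 and < 73 → C-

C-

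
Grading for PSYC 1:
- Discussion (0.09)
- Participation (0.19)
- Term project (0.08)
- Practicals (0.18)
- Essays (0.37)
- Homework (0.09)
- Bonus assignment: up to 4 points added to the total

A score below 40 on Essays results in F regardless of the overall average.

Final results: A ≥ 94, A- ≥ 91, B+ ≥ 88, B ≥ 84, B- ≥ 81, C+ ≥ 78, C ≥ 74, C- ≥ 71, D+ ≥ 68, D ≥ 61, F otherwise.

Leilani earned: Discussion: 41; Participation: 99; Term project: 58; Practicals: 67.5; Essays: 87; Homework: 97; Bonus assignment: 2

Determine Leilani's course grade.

Essays score 87 ≥ 40: minimum met.
Weighted total:
  Discussion 41 × 0.09 = 3.69
  Participation 99 × 0.19 = 18.81
  Term project 58 × 0.08 = 4.64
  Practicals 67.5 × 0.18 = 12.15
  Essays 87 × 0.37 = 32.19
  Homework 97 × 0.09 = 8.73
Sum = 80.21
Bonus assignment: 80.21 + 2 = 82.21
82.21 is ≥ 81 and < 84 → B-

B-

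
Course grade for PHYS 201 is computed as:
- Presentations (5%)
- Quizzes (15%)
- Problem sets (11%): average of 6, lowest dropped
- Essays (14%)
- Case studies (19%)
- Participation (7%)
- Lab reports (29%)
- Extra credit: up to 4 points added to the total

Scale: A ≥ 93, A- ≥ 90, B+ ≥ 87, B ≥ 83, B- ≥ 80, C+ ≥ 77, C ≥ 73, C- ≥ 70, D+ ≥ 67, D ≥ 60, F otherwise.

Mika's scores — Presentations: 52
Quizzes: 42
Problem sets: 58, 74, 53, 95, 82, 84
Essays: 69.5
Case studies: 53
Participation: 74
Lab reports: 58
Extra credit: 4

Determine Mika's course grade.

D

Problem sets: drop 53 → average of remaining 5 = 393/5 = 78.6
Weighted total:
  Presentations 52 × 0.05 = 2.6
  Quizzes 42 × 0.15 = 6.3
  Problem sets 78.6 × 0.11 = 8.646
  Essays 69.5 × 0.14 = 9.73
  Case studies 53 × 0.19 = 10.07
  Participation 74 × 0.07 = 5.18
  Lab reports 58 × 0.29 = 16.82
Sum = 59.346
Extra credit: 59.346 + 4 = 63.346
63.346 is ≥ 60 and < 67 → D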